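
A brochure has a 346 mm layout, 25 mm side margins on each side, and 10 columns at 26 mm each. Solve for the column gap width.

4 mm

Take off 50 mm of margins, leaving 296 mm.
10 columns take 10·26 = 260 mm; remaining 36 splits into 9 column gaps.
g = 36 / 9 = 4 mm.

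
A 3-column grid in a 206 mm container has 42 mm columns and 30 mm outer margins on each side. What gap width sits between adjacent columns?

10 mm

Inside the margins: 206 − 60 = 146 mm.
Columns use 126 mm, leaving 20 mm across 2 gaps = 10 mm each.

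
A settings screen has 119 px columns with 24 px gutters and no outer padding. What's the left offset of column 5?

Before column 5: 4 columns + 4 gutters.
Offset = 4·(119 + 24) = 4·143 = 572 px.

572 px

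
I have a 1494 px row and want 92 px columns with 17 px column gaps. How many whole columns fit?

13 columns: 13·92 + 12·17 = 1400 px ≤ 1494.
14 columns: 1509 px > 1494. So 13.

13 columns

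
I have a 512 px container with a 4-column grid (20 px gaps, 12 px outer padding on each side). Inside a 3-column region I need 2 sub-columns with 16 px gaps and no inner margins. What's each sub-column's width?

172.5 px

Inside the margins: 512 − 24 = 488 px.
488 − 3·20 = 428; ÷4 gives c = 107 px.
3 columns plus 2 gaps: 321 + 40 = 361 px.
2d + 1·16 = 361 → 2d = 345 → d = 172.5 px.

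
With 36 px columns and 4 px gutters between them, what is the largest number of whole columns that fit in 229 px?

5 columns

Each extra column adds 36 + 4 = 40 px.
(229 + 4) / 40 = 5.83, so 5 columns fit.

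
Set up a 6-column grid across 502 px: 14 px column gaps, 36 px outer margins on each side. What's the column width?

60 px

Content width = 502 − 2·36 = 430 px.
430 − 5·14 = 360; ÷6 gives c = 60 px.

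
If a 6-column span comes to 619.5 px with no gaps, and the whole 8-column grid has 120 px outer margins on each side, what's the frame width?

619.5 / 6 = 103.25 px per column.
Summing: 240 + 826 = 1066 px.

1066 px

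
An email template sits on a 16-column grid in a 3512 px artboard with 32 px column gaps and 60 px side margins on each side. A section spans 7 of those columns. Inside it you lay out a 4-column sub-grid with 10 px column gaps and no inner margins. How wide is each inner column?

Inside the margins: 3512 − 120 = 3392 px.
16 columns + 15 column gaps: 16c + 15·32 = 3392.
16c = 3392 − 480 = 2912, so c = 182 px.
7-column span = 7·182 + 6·32 = 1466 px.
Subtracting 3 column gaps of 10 leaves 1436 for 4 columns, so d = 359 px.

359 px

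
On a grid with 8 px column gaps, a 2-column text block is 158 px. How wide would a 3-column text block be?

241 px

Subtracting 1 column gap of 8 leaves 150 for 2 columns, so c = 75 px.
Span of 3: 3·75 + 2·8 = 225 + 16 = 241 px.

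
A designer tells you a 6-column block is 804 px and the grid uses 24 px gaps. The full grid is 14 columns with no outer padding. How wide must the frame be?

804 − 5·24 = 684; ÷6 gives c = 114 px.
Frame = 14·114 + 13·24 = 1596 + 312 = 1908 px.

1908 px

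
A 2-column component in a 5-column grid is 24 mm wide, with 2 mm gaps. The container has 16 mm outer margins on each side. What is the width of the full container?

95 mm

2c + 1·2 = 24 → 2c = 22 → c = 11 mm.
Adding margins, columns and gutters: 32 + 55 + 8 = 95 mm.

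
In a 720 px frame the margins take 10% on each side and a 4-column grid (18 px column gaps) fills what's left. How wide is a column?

720 × (1 − 2·10%) = 720 × 80% = 576 px for the columns.
576 − 3·18 = 522; ÷4 gives c = 130.5 px.

130.5 px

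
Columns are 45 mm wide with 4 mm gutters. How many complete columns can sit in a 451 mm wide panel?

Each extra column adds 45 + 4 = 49 mm.
(451 + 4) / 49 = 9.29, so 9 columns fit.

9 columns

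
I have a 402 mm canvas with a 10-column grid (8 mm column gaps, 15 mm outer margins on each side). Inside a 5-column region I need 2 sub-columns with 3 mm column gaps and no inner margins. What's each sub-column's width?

89.5 mm

Outer content = 402 − 2·15 = 372 mm.
10 columns + 9 column gaps: 10c + 9·8 = 372.
10c = 372 − 72 = 300, so c = 30 mm.
Span of 5: 5·30 + 4·8 = 150 + 32 = 182 mm.
182 − 1·3 = 179; ÷2 gives d = 89.5 mm.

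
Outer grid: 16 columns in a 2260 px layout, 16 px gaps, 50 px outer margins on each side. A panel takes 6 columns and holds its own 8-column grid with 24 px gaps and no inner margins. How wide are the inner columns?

Inside the margins: 2260 − 100 = 2160 px.
2160 − 15·16 = 1920; ÷16 gives c = 120 px.
6 columns plus 5 gaps: 720 + 80 = 800 px.
800 − 7·24 = 632; ÷8 gives d = 79 px.

79 px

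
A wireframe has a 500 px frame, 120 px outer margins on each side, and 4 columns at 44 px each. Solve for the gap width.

28 px

Content width = 500 − 2·120 = 260 px.
Columns use 176 px, leaving 84 px across 3 gaps = 28 px each.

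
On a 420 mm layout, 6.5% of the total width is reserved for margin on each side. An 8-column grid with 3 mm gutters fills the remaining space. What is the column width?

Each margin = 6.5% of 420 = 27.3 mm; content = 420 − 2·27.3 = 365.4 mm.
Subtracting 7 gutters of 3 leaves 344.4 for 8 columns, so c = 43.05 mm.

43.05 mm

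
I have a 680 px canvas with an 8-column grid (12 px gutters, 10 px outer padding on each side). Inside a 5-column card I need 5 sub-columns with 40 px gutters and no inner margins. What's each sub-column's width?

49.6 px

Subtract both margins: 680 − 2·10 = 660 px.
660 − 7·12 = 576; ÷8 gives c = 72 px.
Span of 5: 5·72 + 4·12 = 360 + 48 = 408 px.
5d + 4·40 = 408 → 5d = 248 → d = 49.6 px.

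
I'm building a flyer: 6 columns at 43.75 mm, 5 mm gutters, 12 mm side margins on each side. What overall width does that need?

311.5 mm

Total width: 2·12 + 6·43.75 + 5·5 = 311.5 mm.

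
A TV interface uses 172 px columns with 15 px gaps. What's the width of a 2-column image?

359 px

Span of 2: 2·172 + 1·15 = 344 + 15 = 359 px.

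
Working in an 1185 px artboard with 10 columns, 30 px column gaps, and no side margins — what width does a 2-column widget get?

10 columns + 9 column gaps: 10c + 9·30 = 1185.
10c = 1185 − 270 = 915, so c = 91.5 px.
2-column span = 2·91.5 + 1·30 = 213 px.

213 px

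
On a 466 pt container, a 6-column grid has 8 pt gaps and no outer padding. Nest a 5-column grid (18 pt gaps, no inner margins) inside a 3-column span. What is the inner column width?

466 − 5·8 = 426; ÷6 gives c = 71 pt.
3-column span = 3·71 + 2·8 = 229 pt.
5 columns + 4 gaps: 5d + 4·18 = 229.
5d = 229 − 72 = 157, so d = 31.4 pt.

31.4 pt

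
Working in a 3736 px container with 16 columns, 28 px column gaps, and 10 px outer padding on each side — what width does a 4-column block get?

Subtract both margins: 3736 − 2·10 = 3716 px.
16c + 15·28 = 3716 → 16c = 3296 → c = 206 px.
4-column span = 4·206 + 3·28 = 908 px.

908 px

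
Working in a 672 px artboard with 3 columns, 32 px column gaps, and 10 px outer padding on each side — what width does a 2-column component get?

Subtract both margins: 672 − 2·10 = 652 px.
Subtracting 2 column gaps of 32 leaves 588 for 3 columns, so c = 196 px.
Span of 2: 2·196 + 1·32 = 392 + 32 = 424 px.

424 px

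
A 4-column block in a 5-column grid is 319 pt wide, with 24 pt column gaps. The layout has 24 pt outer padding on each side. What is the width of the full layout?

452.75 pt

Subtracting 3 column gaps of 24 leaves 247 for 4 columns, so c = 61.75 pt.
Total width: 2·24 + 5·61.75 + 4·24 = 452.75 pt.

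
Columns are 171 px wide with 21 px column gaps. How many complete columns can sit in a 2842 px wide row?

14 columns

Each extra column adds 171 + 21 = 192 px.
(2842 + 21) / 192 = 14.91, so 14 columns fit.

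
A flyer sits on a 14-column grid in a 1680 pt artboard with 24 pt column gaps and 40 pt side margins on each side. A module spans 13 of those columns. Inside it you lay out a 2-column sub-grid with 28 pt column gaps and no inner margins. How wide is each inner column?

728 pt

Take off 80 pt of margins, leaving 1600 pt.
14c + 13·24 = 1600 → 14c = 1288 → c = 92 pt.
13 columns plus 12 column gaps: 1196 + 288 = 1484 pt.
Subtracting 1 column gap of 28 leaves 1456 for 2 columns, so d = 728 pt.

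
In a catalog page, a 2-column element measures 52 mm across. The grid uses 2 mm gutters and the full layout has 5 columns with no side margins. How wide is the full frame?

133 mm

52 − 1·2 = 50; ÷2 gives c = 25 mm.
Frame = 5·25 + 4·2 = 125 + 8 = 133 mm.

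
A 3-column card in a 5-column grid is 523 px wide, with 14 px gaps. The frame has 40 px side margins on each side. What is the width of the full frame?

523 − 2·14 = 495; ÷3 gives c = 165 px.
Frame = 2·40 + 5·165 + 4·14 = 80 + 825 + 56 = 961 px.

961 px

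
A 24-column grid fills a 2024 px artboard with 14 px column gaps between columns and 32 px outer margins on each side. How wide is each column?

68.25 px

Take off 64 px of margins, leaving 1960 px.
24 columns + 23 column gaps: 24c + 23·14 = 1960.
24c = 1960 − 322 = 1638, so c = 68.25 px.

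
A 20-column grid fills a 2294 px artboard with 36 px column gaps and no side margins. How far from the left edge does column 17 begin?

1864 px

2294 − 19·36 = 1610; ÷20 gives c = 80.5 px.
Before column 17: 16 columns + 16 column gaps.
Offset = 16·(80.5 + 36) = 16·116.5 = 1864 px.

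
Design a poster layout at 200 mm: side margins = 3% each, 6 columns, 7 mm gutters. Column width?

200 × (1 − 2·3%) = 200 × 94% = 188 mm for the columns.
6c + 5·7 = 188 → 6c = 153 → c = 25.5 mm.

25.5 mm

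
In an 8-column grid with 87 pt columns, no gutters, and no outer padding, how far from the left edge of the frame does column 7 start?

522 pt

No margin, so column 7 starts at 6·(column + gutter) = 6·87 = 522 pt.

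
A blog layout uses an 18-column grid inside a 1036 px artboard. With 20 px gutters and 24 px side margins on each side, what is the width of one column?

36 px

Take off 48 px of margins, leaving 988 px.
18 columns + 17 gutters: 18c + 17·20 = 988.
18c = 988 − 340 = 648, so c = 36 px.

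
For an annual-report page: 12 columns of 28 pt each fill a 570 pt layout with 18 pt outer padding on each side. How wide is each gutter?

Inside the margins: 570 − 36 = 534 pt.
Columns use 336 pt, leaving 198 pt across 11 gutters = 18 pt each.

18 pt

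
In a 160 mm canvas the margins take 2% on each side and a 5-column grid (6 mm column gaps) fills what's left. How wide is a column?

25.92 mm

Margins: 2% × 160 = 3.2 mm each, so content = 160 − 6.4 = 153.6 mm.
153.6 − 4·6 = 129.6; ÷5 gives c = 25.92 mm.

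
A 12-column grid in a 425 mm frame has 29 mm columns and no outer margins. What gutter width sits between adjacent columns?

7 mm

Columns use 348 mm, leaving 77 mm across 11 gutters = 7 mm each.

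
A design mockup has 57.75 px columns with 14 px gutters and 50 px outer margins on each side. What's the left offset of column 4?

265.25 px

Each column+gutter stride is 71.75 px; 3 of them past the 50 px margin is 50 + 215.25 = 265.25 px.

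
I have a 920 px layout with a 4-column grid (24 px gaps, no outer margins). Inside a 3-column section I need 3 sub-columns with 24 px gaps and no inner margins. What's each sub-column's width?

212 px

Subtracting 3 gaps of 24 leaves 848 for 4 columns, so c = 212 px.
Span of 3: 3·212 + 2·24 = 636 + 48 = 684 px.
Subtracting 2 gaps of 24 leaves 636 for 3 columns, so d = 212 px.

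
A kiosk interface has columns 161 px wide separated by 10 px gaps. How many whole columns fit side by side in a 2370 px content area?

k columns need k·161 + (k−1)·10 = k·171 − 10.
k·171 − 10 ≤ 2370 → k ≤ 2380 / 171 ≈ 13.92, so k = 13.

13 columns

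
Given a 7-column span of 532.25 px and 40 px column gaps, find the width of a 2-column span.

123.5 px

7c + 6·40 = 532.25 → 7c = 292.25 → c = 41.75 px.
Span of 2: 2·41.75 + 1·40 = 83.5 + 40 = 123.5 px.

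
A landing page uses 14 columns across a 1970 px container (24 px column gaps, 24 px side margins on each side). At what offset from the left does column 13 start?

Take off 48 px of margins, leaving 1922 px.
1922 − 13·24 = 1610; ÷14 gives c = 115 px.
Before column 13: the margin + 12 columns + 12 column gaps.
Offset = 24 + 12·(115 + 24) = 24 + 1668 = 1692 px.

1692 px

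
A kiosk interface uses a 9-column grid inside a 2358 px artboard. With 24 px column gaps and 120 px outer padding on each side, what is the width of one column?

214 px

Inside the margins: 2358 − 240 = 2118 px.
Subtracting 8 column gaps of 24 leaves 1926 for 9 columns, so c = 214 px.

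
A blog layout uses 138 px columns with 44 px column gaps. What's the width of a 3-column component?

502 px

Span of 3: 3·138 + 2·44 = 414 + 88 = 502 px.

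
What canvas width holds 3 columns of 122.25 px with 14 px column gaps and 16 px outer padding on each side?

Canvas = 2·16 + 3·122.25 + 2·14 = 32 + 366.75 + 28 = 426.75 px.

426.75 px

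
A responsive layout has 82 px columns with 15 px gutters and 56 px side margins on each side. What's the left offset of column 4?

Column 4 starts at margin + 3·(column + gutter) = 56 + 3·97 = 347 px.

347 px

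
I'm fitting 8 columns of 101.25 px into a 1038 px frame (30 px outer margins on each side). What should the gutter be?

Content width = 1038 − 2·30 = 978 px.
8·101.25 + 7g = 978 → 7g = 168 → g = 24 px.

24 px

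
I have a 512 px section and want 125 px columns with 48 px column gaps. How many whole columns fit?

3 columns

3 columns: 3·125 + 2·48 = 471 px ≤ 512.
4 columns: 644 px > 512. So 3.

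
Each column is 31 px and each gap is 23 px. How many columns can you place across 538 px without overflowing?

k columns need k·31 + (k−1)·23 = k·54 − 23.
k·54 − 23 ≤ 538 → k ≤ 561 / 54 ≈ 10.39, so k = 10.

10 columns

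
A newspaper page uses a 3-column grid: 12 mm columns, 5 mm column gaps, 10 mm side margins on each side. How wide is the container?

Total width: 2·10 + 3·12 + 2·5 = 66 mm.

66 mm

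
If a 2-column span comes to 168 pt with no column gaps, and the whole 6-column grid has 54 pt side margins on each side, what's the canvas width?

612 pt

168 / 2 = 84 pt per column.
Total width: 2·54 + 6·84 = 612 pt.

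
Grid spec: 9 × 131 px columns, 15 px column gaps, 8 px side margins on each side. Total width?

Total width: 2·8 + 9·131 + 8·15 = 1315 px.

1315 px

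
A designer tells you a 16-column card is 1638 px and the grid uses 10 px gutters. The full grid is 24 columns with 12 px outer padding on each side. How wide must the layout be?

2486 px

1638 − 15·10 = 1488; ÷16 gives c = 93 px.
Layout = 2·12 + 24·93 + 23·10 = 24 + 2232 + 230 = 2486 px.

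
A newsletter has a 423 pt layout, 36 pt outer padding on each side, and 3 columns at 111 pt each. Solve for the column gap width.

9 pt

Content width = 423 − 2·36 = 351 pt.
3 columns take 3·111 = 333 pt; remaining 18 splits into 2 column gaps.
g = 18 / 2 = 9 pt.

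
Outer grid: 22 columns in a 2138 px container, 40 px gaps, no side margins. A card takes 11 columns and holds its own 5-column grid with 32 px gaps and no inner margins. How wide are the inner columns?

22 columns + 21 gaps: 22c + 21·40 = 2138.
22c = 2138 − 840 = 1298, so c = 59 px.
11-column span = 11·59 + 10·40 = 1049 px.
5 columns + 4 gaps: 5d + 4·32 = 1049.
5d = 1049 − 128 = 921, so d = 184.2 px.

184.2 px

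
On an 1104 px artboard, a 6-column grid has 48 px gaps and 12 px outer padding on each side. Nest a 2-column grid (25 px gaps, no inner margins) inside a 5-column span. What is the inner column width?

Outer content = 1104 − 2·12 = 1080 px.
6c + 5·48 = 1080 → 6c = 840 → c = 140 px.
5-column span = 5·140 + 4·48 = 892 px.
892 − 1·25 = 867; ÷2 gives d = 433.5 px.

433.5 px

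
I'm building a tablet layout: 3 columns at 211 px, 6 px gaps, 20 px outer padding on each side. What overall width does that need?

Total width: 2·20 + 3·211 + 2·6 = 685 px.

685 px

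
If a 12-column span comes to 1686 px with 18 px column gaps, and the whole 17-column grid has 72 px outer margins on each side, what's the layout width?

12 columns + 11 column gaps: 12c + 11·18 = 1686.
12c = 1686 − 198 = 1488, so c = 124 px.
Adding margins, columns and gutters: 144 + 2108 + 288 = 2540 px.

2540 px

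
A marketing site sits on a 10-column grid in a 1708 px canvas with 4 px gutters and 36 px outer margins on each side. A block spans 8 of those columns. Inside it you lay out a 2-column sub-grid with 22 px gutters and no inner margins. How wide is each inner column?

Take off 72 px of margins, leaving 1636 px.
10 columns + 9 gutters: 10c + 9·4 = 1636.
10c = 1636 − 36 = 1600, so c = 160 px.
Span of 8: 8·160 + 7·4 = 1280 + 28 = 1308 px.
2 columns + 1 gutter: 2d + 1·22 = 1308.
2d = 1308 − 22 = 1286, so d = 643 px.

643 px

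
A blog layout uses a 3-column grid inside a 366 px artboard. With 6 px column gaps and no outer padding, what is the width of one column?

366 − 2·6 = 354; ÷3 gives c = 118 px.

118 px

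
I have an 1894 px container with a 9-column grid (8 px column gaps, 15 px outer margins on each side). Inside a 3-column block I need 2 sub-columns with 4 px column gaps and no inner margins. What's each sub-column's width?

306 px

Outer content = 1894 − 2·15 = 1864 px.
1864 − 8·8 = 1800; ÷9 gives c = 200 px.
3 columns plus 2 column gaps: 600 + 16 = 616 px.
2 columns + 1 column gap: 2d + 1·4 = 616.
2d = 616 − 4 = 612, so d = 306 px.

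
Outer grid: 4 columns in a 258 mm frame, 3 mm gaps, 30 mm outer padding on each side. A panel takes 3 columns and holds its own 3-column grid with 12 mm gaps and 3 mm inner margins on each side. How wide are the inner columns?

Take off 60 mm of margins, leaving 198 mm.
4c + 3·3 = 198 → 4c = 189 → c = 47.25 mm.
Span of 3: 3·47.25 + 2·3 = 141.75 + 6 = 147.75 mm.
Inner content = 147.75 − 2·3 = 141.75 mm.
3d + 2·12 = 141.75 → 3d = 117.75 → d = 39.25 mm.

39.25 mm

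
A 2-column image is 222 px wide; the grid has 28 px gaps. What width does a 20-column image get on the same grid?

2472 px

2c + 1·28 = 222 → 2c = 194 → c = 97 px.
Span of 20: 20·97 + 19·28 = 1940 + 532 = 2472 px.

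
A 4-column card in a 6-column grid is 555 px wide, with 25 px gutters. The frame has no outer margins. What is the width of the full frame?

845 px

555 − 3·25 = 480; ÷4 gives c = 120 px.
Total width: 6·120 + 5·25 = 845 px.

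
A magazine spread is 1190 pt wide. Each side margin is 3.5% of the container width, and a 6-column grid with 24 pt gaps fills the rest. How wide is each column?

164.45 pt

Each margin = 3.5% of 1190 = 41.65 pt; content = 1190 − 2·41.65 = 1106.7 pt.
1106.7 − 5·24 = 986.7; ÷6 gives c = 164.45 pt.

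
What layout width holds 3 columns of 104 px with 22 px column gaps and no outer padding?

Total width: 3·104 + 2·22 = 356 px.

356 px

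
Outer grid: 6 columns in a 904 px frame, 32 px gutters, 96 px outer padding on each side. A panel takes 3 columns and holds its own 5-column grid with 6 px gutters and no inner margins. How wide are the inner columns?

63.2 px

Inside the margins: 904 − 192 = 712 px.
712 − 5·32 = 552; ÷6 gives c = 92 px.
Span of 3: 3·92 + 2·32 = 276 + 64 = 340 px.
5 columns + 4 gutters: 5d + 4·6 = 340.
5d = 340 − 24 = 316, so d = 63.2 px.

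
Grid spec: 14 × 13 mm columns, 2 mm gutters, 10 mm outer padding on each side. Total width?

228 mm

Total width: 2·10 + 14·13 + 13·2 = 228 mm.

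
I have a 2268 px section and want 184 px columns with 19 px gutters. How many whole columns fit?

11 columns

Each extra column adds 184 + 19 = 203 px.
(2268 + 19) / 203 = 11.27, so 11 columns fit.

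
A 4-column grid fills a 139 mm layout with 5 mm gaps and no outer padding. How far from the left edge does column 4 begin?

108 mm

4 columns + 3 gaps: 4c + 3·5 = 139.
4c = 139 − 15 = 124, so c = 31 mm.
Before column 4: 3 columns + 3 gaps.
Offset = 3·(31 + 5) = 3·36 = 108 mm.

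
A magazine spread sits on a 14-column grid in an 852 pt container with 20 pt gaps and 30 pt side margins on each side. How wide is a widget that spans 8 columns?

444 pt

Take off 60 pt of margins, leaving 792 pt.
14 columns + 13 gaps: 14c + 13·20 = 792.
14c = 792 − 260 = 532, so c = 38 pt.
Span of 8: 8·38 + 7·20 = 304 + 140 = 444 pt.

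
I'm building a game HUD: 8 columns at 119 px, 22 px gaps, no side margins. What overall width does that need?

Canvas = 8·119 + 7·22 = 952 + 154 = 1106 px.

1106 px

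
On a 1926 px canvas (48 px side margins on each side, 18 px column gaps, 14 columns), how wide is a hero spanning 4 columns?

Subtract both margins: 1926 − 2·48 = 1830 px.
Subtracting 13 column gaps of 18 leaves 1596 for 14 columns, so c = 114 px.
4 columns plus 3 column gaps: 456 + 54 = 510 px.

510 px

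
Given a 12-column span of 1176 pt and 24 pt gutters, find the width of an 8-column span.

1176 − 11·24 = 912; ÷12 gives c = 76 pt.
8-column span = 8·76 + 7·24 = 776 pt.

776 pt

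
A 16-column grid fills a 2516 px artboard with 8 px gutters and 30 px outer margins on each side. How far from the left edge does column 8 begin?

1108 px

Take off 60 px of margins, leaving 2456 px.
2456 − 15·8 = 2336; ÷16 gives c = 146 px.
Column 8 starts at margin + 7·(column + gutter) = 30 + 7·154 = 1108 px.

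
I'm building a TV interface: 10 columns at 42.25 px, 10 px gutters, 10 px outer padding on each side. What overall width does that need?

Canvas = 2·10 + 10·42.25 + 9·10 = 20 + 422.5 + 90 = 532.5 px.

532.5 px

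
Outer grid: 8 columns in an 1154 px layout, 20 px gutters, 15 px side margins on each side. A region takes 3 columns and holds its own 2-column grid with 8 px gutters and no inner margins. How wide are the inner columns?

200.5 px

Inside the margins: 1154 − 30 = 1124 px.
8 columns + 7 gutters: 8c + 7·20 = 1124.
8c = 1124 − 140 = 984, so c = 123 px.
3-column span = 3·123 + 2·20 = 409 px.
2d + 1·8 = 409 → 2d = 401 → d = 200.5 px.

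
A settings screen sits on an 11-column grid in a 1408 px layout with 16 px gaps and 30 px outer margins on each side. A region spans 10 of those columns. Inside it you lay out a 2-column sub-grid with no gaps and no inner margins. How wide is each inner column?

Inside the margins: 1408 − 60 = 1348 px.
Subtracting 10 gaps of 16 leaves 1188 for 11 columns, so c = 108 px.
Span of 10: 10·108 + 9·16 = 1080 + 144 = 1224 px.
1224 / 2 = 612 px per column.

612 px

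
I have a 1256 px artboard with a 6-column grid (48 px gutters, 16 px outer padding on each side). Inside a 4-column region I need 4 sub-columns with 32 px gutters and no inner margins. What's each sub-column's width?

176 px

Subtract both margins: 1256 − 2·16 = 1224 px.
6 columns + 5 gutters: 6c + 5·48 = 1224.
6c = 1224 − 240 = 984, so c = 164 px.
Span of 4: 4·164 + 3·48 = 656 + 144 = 800 px.
Subtracting 3 gutters of 32 leaves 704 for 4 columns, so d = 176 px.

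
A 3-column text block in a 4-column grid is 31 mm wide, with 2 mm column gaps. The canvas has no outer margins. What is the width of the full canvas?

42 mm

3c + 2·2 = 31 → 3c = 27 → c = 9 mm.
Canvas = 4·9 + 3·2 = 36 + 6 = 42 mm.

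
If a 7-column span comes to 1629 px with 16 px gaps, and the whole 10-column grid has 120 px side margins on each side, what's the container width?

2574 px

1629 − 6·16 = 1533; ÷7 gives c = 219 px.
Total width: 2·120 + 10·219 + 9·16 = 2574 px.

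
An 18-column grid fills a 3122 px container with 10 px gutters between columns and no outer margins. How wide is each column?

Subtracting 17 gutters of 10 leaves 2952 for 18 columns, so c = 164 px.

164 px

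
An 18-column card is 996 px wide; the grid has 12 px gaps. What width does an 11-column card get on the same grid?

996 − 17·12 = 792; ÷18 gives c = 44 px.
Span of 11: 11·44 + 10·12 = 484 + 120 = 604 px.

604 px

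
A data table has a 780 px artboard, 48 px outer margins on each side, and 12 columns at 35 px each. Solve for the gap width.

Content width = 780 − 2·48 = 684 px.
12 columns take 12·35 = 420 px; remaining 264 splits into 11 gaps.
g = 264 / 11 = 24 px.

24 px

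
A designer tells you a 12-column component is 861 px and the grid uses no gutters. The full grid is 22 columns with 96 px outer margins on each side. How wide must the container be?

1770.5 px

With no gutters, each column is 861/12 = 71.75 px.
Container = 2·96 + 22·71.75 = 192 + 1578.5 = 1770.5 px.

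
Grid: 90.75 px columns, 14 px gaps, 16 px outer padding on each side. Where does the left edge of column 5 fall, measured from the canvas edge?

435 px

Each column+gutter stride is 104.75 px; 4 of them past the 16 px margin is 16 + 419 = 435 px.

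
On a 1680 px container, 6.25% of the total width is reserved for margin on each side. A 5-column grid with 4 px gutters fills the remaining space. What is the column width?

Each margin = 6.25% of 1680 = 105 px; content = 1680 − 2·105 = 1470 px.
1470 − 4·4 = 1454; ÷5 gives c = 290.8 px.

290.8 px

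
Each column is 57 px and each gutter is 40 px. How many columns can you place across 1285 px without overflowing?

Each extra column adds 57 + 40 = 97 px.
(1285 + 40) / 97 = 13.66, so 13 columns fit.

13 columns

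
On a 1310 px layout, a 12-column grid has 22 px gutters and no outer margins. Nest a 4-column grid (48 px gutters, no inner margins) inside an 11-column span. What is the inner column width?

Subtracting 11 gutters of 22 leaves 1068 for 12 columns, so c = 89 px.
11-column span = 11·89 + 10·22 = 1199 px.
1199 − 3·48 = 1055; ÷4 gives d = 263.75 px.

263.75 px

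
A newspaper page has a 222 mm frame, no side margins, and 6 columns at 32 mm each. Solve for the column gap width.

Columns use 192 mm, leaving 30 mm across 5 column gaps = 6 mm each.

6 mm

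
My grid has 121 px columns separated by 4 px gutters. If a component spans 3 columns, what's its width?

3-column span = 3·121 + 2·4 = 371 px.

371 px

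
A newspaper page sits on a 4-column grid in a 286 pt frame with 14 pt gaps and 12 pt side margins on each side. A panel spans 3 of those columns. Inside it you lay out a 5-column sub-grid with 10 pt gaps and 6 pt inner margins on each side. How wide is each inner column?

28.2 pt

Outer content = 286 − 2·12 = 262 pt.
4c + 3·14 = 262 → 4c = 220 → c = 55 pt.
Span of 3: 3·55 + 2·14 = 165 + 28 = 193 pt.
Inner content = 193 − 2·6 = 181 pt.
181 − 4·10 = 141; ÷5 gives d = 28.2 pt.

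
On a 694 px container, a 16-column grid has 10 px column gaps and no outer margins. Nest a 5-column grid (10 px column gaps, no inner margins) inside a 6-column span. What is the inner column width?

42.8 px

16 columns + 15 column gaps: 16c + 15·10 = 694.
16c = 694 − 150 = 544, so c = 34 px.
6-column span = 6·34 + 5·10 = 254 px.
Subtracting 4 column gaps of 10 leaves 214 for 5 columns, so d = 42.8 px.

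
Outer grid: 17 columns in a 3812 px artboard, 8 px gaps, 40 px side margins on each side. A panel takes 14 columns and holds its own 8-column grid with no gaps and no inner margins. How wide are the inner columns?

Inside the margins: 3812 − 80 = 3732 px.
3732 − 16·8 = 3604; ÷17 gives c = 212 px.
14-column span = 14·212 + 13·8 = 3072 px.
3072 / 8 = 384 px per column.

384 px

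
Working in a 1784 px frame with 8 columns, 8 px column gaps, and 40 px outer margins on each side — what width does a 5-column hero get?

Take off 80 px of margins, leaving 1704 px.
8 columns + 7 column gaps: 8c + 7·8 = 1704.
8c = 1704 − 56 = 1648, so c = 206 px.
Span of 5: 5·206 + 4·8 = 1030 + 32 = 1062 px.

1062 px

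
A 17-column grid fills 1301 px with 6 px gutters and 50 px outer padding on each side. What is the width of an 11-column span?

Inside the margins: 1301 − 100 = 1201 px.
Subtracting 16 gutters of 6 leaves 1105 for 17 columns, so c = 65 px.
11-column span = 11·65 + 10·6 = 775 px.

775 px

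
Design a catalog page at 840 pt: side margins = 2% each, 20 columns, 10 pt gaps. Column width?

30.82 pt

840 × (1 − 2·2%) = 840 × 96% = 806.4 pt for the columns.
806.4 − 19·10 = 616.4; ÷20 gives c = 30.82 pt.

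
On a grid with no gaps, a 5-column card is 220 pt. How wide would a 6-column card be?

5c = 220 → c = 44 pt.
6-column span = 6·44 = 264 pt.

264 pt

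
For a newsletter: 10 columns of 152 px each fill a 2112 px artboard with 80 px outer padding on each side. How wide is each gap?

Content width = 2112 − 2·80 = 1952 px.
10 columns take 10·152 = 1520 px; remaining 432 splits into 9 gaps.
g = 432 / 9 = 48 px.

48 px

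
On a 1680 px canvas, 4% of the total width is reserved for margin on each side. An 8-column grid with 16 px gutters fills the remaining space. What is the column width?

Margins: 4% × 1680 = 67.2 px each, so content = 1680 − 134.4 = 1545.6 px.
Subtracting 7 gutters of 16 leaves 1433.6 for 8 columns, so c = 179.2 px.

179.2 px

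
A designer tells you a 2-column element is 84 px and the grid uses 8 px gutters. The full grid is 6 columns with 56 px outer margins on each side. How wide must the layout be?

380 px

2 columns + 1 gutter: 2c + 1·8 = 84.
2c = 84 − 8 = 76, so c = 38 px.
Adding margins, columns and gutters: 112 + 228 + 40 = 380 px.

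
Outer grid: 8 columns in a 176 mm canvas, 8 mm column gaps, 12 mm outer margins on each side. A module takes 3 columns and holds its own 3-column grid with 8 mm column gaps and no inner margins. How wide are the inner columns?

12 mm

Subtract both margins: 176 − 2·12 = 152 mm.
152 − 7·8 = 96; ÷8 gives c = 12 mm.
Span of 3: 3·12 + 2·8 = 36 + 16 = 52 mm.
52 − 2·8 = 36; ÷3 gives d = 12 mm.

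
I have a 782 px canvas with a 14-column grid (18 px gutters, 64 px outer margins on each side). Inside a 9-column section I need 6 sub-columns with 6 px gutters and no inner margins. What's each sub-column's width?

Take off 128 px of margins, leaving 654 px.
14 columns + 13 gutters: 14c + 13·18 = 654.
14c = 654 − 234 = 420, so c = 30 px.
Span of 9: 9·30 + 8·18 = 270 + 144 = 414 px.
6d + 5·6 = 414 → 6d = 384 → d = 64 px.

64 px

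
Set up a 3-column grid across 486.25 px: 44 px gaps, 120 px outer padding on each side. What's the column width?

52.75 px

Take off 240 px of margins, leaving 246.25 px.
3 columns + 2 gaps: 3c + 2·44 = 246.25.
3c = 246.25 − 88 = 158.25, so c = 52.75 px.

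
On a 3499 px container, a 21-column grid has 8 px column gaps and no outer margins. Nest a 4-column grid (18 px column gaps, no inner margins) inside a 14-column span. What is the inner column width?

569 px

21c + 20·8 = 3499 → 21c = 3339 → c = 159 px.
14 columns plus 13 column gaps: 2226 + 104 = 2330 px.
4d + 3·18 = 2330 → 4d = 2276 → d = 569 px.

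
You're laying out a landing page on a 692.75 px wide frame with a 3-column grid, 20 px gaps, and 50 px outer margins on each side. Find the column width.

184.25 px

Inside the margins: 692.75 − 100 = 592.75 px.
3 columns + 2 gaps: 3c + 2·20 = 592.75.
3c = 592.75 − 40 = 552.75, so c = 184.25 px.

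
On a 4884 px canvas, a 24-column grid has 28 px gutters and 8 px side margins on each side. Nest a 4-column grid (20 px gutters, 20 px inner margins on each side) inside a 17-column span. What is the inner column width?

835 px

Outer content = 4884 − 2·8 = 4868 px.
24c + 23·28 = 4868 → 24c = 4224 → c = 176 px.
Span of 17: 17·176 + 16·28 = 2992 + 448 = 3440 px.
Inner content = 3440 − 2·20 = 3400 px.
4d + 3·20 = 3400 → 4d = 3340 → d = 835 px.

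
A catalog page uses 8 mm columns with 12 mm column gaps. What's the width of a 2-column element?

Span of 2: 2·8 + 1·12 = 16 + 12 = 28 mm.

28 mm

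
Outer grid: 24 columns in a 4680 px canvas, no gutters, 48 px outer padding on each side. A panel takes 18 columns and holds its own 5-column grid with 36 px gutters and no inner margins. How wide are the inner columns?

658.8 px

Outer content = 4680 − 2·48 = 4584 px.
With no gutters, each column is 4584/24 = 191 px.
18-column span = 18·191 = 3438 px.
3438 − 4·36 = 3294; ÷5 gives d = 658.8 px.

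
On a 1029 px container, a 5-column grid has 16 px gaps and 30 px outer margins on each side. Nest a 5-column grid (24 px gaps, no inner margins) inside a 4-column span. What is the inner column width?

135.2 px

Outer content = 1029 − 2·30 = 969 px.
5 columns + 4 gaps: 5c + 4·16 = 969.
5c = 969 − 64 = 905, so c = 181 px.
Span of 4: 4·181 + 3·16 = 724 + 48 = 772 px.
5d + 4·24 = 772 → 5d = 676 → d = 135.2 px.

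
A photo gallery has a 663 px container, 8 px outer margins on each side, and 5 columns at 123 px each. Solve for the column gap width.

Content width = 663 − 2·8 = 647 px.
Columns use 615 px, leaving 32 px across 4 column gaps = 8 px each.

8 px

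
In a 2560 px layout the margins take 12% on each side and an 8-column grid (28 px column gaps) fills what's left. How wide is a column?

218.7 px

2560 × (1 − 2·12%) = 2560 × 76% = 1945.6 px for the columns.
8c + 7·28 = 1945.6 → 8c = 1749.6 → c = 218.7 px.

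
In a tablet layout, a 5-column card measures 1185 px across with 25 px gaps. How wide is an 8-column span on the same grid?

1911 px

1185 − 4·25 = 1085; ÷5 gives c = 217 px.
Span of 8: 8·217 + 7·25 = 1736 + 175 = 1911 px.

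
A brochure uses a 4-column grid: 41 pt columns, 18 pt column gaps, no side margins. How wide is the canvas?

Total width: 4·41 + 3·18 = 218 pt.

218 pt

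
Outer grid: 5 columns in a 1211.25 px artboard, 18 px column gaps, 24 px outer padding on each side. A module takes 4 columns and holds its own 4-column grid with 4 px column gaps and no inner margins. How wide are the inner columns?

Outer content = 1211.25 − 2·24 = 1163.25 px.
5c + 4·18 = 1163.25 → 5c = 1091.25 → c = 218.25 px.
4 columns plus 3 column gaps: 873 + 54 = 927 px.
Subtracting 3 column gaps of 4 leaves 915 for 4 columns, so d = 228.75 px.

228.75 px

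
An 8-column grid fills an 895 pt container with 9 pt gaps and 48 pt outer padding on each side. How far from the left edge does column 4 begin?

Content = 895 − 2·48 = 799 pt.
Subtracting 7 gaps of 9 leaves 736 for 8 columns, so c = 92 pt.
Column 4 starts at margin + 3·(column + gutter) = 48 + 3·101 = 351 pt.

351 pt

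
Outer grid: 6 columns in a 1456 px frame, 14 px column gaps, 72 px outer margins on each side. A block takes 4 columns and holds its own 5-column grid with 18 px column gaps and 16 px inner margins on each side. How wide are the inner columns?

153.2 px

Take off 144 px of margins, leaving 1312 px.
Subtracting 5 column gaps of 14 leaves 1242 for 6 columns, so c = 207 px.
4 columns plus 3 column gaps: 828 + 42 = 870 px.
Inner content = 870 − 2·16 = 838 px.
838 − 4·18 = 766; ÷5 gives d = 153.2 px.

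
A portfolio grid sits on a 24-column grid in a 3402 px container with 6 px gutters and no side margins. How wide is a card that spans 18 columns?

Subtracting 23 gutters of 6 leaves 3264 for 24 columns, so c = 136 px.
18 columns plus 17 gutters: 2448 + 102 = 2550 px.

2550 px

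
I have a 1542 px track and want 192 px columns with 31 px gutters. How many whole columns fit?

7 columns

Each extra column adds 192 + 31 = 223 px.
(1542 + 31) / 223 = 7.05, so 7 columns fit.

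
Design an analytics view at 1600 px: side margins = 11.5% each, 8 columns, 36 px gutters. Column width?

122.5 px

1600 × (1 − 2·11.5%) = 1600 × 77% = 1232 px for the columns.
8 columns + 7 gutters: 8c + 7·36 = 1232.
8c = 1232 − 252 = 980, so c = 122.5 px.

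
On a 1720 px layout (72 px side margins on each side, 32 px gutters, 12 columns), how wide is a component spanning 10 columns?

1308 px

Content width = 1720 − 2·72 = 1576 px.
Subtracting 11 gutters of 32 leaves 1224 for 12 columns, so c = 102 px.
10 columns plus 9 gutters: 1020 + 288 = 1308 px.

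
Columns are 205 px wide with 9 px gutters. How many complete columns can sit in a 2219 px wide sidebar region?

10 columns

Each extra column adds 205 + 9 = 214 px.
(2219 + 9) / 214 = 10.41, so 10 columns fit.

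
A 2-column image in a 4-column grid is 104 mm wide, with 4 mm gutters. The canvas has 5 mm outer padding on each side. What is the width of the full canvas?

222 mm

2 columns + 1 gutter: 2c + 1·4 = 104.
2c = 104 − 4 = 100, so c = 50 mm.
Canvas = 2·5 + 4·50 + 3·4 = 10 + 200 + 12 = 222 mm.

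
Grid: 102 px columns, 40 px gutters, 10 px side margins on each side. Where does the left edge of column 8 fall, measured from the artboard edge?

Before column 8: the margin + 7 columns + 7 gutters.
Offset = 10 + 7·(102 + 40) = 10 + 994 = 1004 px.

1004 px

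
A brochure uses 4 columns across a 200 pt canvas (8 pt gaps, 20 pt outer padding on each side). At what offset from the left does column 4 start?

Subtract both margins: 200 − 2·20 = 160 pt.
4c + 3·8 = 160 → 4c = 136 → c = 34 pt.
Column 4 starts at margin + 3·(column + gutter) = 20 + 3·42 = 146 pt.

146 pt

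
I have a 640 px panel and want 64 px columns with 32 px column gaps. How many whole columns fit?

k columns need k·64 + (k−1)·32 = k·96 − 32.
k·96 − 32 ≤ 640 → k ≤ 672 / 96 ≈ 7.00, so k = 7.

7 columns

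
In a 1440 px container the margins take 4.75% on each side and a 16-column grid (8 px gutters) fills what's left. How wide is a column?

1440 × (1 − 2·4.75%) = 1440 × 90.5% = 1303.2 px for the columns.
16 columns + 15 gutters: 16c + 15·8 = 1303.2.
16c = 1303.2 − 120 = 1183.2, so c = 73.95 px.

73.95 px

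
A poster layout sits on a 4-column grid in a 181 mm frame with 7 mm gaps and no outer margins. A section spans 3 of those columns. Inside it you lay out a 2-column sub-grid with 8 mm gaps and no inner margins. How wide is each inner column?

63 mm

4 columns + 3 gaps: 4c + 3·7 = 181.
4c = 181 − 21 = 160, so c = 40 mm.
Span of 3: 3·40 + 2·7 = 120 + 14 = 134 mm.
2 columns + 1 gap: 2d + 1·8 = 134.
2d = 134 − 8 = 126, so d = 63 mm.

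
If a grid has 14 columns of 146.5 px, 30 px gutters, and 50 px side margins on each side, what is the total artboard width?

2541 px

Artboard = 2·50 + 14·146.5 + 13·30 = 100 + 2051 + 390 = 2541 px.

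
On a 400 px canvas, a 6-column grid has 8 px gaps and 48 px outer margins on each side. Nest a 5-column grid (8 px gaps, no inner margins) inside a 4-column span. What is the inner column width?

Take off 96 px of margins, leaving 304 px.
304 − 5·8 = 264; ÷6 gives c = 44 px.
Span of 4: 4·44 + 3·8 = 176 + 24 = 200 px.
200 − 4·8 = 168; ÷5 gives d = 33.6 px.

33.6 px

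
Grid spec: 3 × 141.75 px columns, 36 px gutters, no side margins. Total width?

Summing: 425.25 + 72 = 497.25 px.

497.25 px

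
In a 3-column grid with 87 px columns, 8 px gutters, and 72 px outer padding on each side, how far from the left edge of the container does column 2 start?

Column 2 starts at margin + 1·(column + gutter) = 72 + 1·95 = 167 px.

167 px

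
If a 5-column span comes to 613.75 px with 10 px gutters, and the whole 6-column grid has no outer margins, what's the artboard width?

738.5 px

5c + 4·10 = 613.75 → 5c = 573.75 → c = 114.75 px.
Total width: 6·114.75 + 5·10 = 738.5 px.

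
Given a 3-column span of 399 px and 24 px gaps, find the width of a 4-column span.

540 px

Subtracting 2 gaps of 24 leaves 351 for 3 columns, so c = 117 px.
4-column span = 4·117 + 3·24 = 540 px.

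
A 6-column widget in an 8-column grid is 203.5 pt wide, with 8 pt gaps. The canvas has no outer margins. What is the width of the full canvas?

274 pt

203.5 − 5·8 = 163.5; ÷6 gives c = 27.25 pt.
Canvas = 8·27.25 + 7·8 = 218 + 56 = 274 pt.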